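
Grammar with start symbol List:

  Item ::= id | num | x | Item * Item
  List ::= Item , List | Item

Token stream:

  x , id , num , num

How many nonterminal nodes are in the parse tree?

8

[List [Item x] , [List [Item id] , [List [Item num] , [List [Item num]]]]]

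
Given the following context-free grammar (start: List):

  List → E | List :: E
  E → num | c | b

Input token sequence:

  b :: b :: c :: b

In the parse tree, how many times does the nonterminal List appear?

[List [List [List [List [E b]] :: [E b]] :: [E c]] :: [E b]]

4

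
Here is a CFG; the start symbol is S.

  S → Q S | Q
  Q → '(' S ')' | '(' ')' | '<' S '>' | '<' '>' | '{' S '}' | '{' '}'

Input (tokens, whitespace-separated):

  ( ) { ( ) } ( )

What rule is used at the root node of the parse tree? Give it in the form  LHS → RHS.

S → Q S

[S [Q ( )] [S [Q { [S [Q ( )]] }] [S [Q ( )]]]]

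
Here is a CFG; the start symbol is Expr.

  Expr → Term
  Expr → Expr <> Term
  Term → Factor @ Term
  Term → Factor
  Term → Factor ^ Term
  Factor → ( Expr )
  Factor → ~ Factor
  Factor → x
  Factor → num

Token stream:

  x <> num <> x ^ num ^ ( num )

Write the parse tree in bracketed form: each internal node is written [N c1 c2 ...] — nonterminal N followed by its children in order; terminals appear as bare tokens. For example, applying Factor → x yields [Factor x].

Expr
Expr <> Term
Expr <> Term <> Term
Term <> Term <> Term
Factor <> Term <> Term
x <> Term <> Term
x <> Factor <> Term
x <> num <> Term
x <> num <> Factor ^ Term
x <> num <> x ^ Term
x <> num <> x ^ Factor ^ Term
x <> num <> x ^ num ^ Term
x <> num <> x ^ num ^ Factor
x <> num <> x ^ num ^ ( Expr )
x <> num <> x ^ num ^ ( Term )
x <> num <> x ^ num ^ ( Factor )
x <> num <> x ^ num ^ ( num )

[Expr [Expr [Expr [Term [Factor x]]] <> [Term [Factor num]]] <> [Term [Factor x] ^ [Term [Factor num] ^ [Term [Factor ( [Expr [Term [Factor num]]] )]]]]]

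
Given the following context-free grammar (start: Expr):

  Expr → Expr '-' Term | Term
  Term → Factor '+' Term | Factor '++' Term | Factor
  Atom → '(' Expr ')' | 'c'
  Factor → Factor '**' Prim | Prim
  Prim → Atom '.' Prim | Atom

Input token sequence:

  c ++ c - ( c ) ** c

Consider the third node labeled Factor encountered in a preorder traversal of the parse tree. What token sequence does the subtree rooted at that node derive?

( c ) ** c

[Expr [Expr [Term [Factor [Prim [Atom c]]] ++ [Term [Factor [Prim [Atom c]]]]]] - [Term [Factor [Factor [Prim [Atom ( [Expr [Term [Factor [Prim [Atom c]]]]] )]]] ** [Prim [Atom c]]]]]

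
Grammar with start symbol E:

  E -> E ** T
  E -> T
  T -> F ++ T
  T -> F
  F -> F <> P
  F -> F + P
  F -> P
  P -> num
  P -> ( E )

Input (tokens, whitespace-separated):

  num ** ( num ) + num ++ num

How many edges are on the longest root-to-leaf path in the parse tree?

[E [E [T [F [P num]]]] ** [T [F [F [P ( [E [T [F [P num]]]] )]] + [P num]] ++ [T [F [P num]]]]]

9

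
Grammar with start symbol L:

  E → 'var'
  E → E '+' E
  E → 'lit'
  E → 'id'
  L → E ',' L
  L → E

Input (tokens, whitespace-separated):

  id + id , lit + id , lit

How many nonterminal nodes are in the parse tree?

10

[L [E [E id] + [E id]] , [L [E [E lit] + [E id]] , [L [E lit]]]]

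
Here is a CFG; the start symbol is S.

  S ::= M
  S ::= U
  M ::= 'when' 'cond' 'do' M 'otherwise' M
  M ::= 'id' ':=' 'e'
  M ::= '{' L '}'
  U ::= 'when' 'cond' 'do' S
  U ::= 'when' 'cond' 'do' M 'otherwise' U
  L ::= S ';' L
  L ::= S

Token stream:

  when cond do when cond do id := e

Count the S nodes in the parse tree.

[S [U when cond do [S [U when cond do [S [M id := e]]]]]]

3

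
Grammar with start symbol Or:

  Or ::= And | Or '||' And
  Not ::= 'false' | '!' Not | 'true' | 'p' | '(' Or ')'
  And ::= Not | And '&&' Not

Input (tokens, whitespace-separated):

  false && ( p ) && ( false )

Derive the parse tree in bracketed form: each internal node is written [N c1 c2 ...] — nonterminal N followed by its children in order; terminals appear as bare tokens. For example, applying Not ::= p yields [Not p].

Or
And
And && Not
And && Not && Not
Not && Not && Not
false && Not && Not
false && ( Or ) && Not
false && ( And ) && Not
false && ( Not ) && Not
false && ( p ) && Not
false && ( p ) && ( Or )
false && ( p ) && ( And )
false && ( p ) && ( Not )
false && ( p ) && ( false )

[Or [And [And [And [Not false]] && [Not ( [Or [And [Not p]]] )]] && [Not ( [Or [And [Not false]]] )]]]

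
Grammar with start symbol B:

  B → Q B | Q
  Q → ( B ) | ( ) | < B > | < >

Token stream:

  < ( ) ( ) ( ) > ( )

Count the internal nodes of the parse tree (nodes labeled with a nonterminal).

10

[B [Q < [B [Q ( )] [B [Q ( )] [B [Q ( )]]]] >] [B [Q ( )]]]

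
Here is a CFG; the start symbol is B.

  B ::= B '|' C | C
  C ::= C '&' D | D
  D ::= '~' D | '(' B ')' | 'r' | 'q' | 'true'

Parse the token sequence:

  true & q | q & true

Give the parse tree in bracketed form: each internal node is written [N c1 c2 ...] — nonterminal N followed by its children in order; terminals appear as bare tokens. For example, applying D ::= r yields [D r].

[B [B [C [C [D true]] & [D q]]] | [C [C [D q]] & [D true]]]

B
B | C
C | C
C & D | C
D & D | C
true & D | C
true & q | C
true & q | C & D
true & q | D & D
true & q | q & D
true & q | q & true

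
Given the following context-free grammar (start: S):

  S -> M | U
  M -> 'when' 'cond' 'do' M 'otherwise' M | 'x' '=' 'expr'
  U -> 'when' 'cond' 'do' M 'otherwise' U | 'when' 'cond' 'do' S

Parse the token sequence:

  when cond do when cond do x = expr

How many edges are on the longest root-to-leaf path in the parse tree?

[S [U when cond do [S [U when cond do [S [M x = expr]]]]]]

6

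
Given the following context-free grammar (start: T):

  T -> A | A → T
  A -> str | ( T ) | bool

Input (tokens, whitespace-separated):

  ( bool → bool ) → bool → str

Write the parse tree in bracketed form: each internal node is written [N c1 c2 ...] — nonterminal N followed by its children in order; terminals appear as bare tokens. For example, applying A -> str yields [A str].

[T [A ( [T [A bool] → [T [A bool]]] )] → [T [A bool] → [T [A str]]]]

T
A → T
( T ) → T
( A → T ) → T
( bool → T ) → T
( bool → A ) → T
( bool → bool ) → T
( bool → bool ) → A → T
( bool → bool ) → bool → T
( bool → bool ) → bool → A
( bool → bool ) → bool → str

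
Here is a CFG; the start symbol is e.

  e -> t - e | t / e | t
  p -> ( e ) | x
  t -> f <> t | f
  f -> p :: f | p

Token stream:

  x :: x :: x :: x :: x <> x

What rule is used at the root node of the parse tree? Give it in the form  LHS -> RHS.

[e [t [f [p x] :: [f [p x] :: [f [p x] :: [f [p x] :: [f [p x]]]]]] <> [t [f [p x]]]]]

e -> t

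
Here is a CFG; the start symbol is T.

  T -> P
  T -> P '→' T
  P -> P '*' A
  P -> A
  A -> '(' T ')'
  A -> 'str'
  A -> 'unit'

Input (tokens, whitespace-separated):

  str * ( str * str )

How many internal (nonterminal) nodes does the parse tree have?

10

[T [P [P [A str]] * [A ( [T [P [P [A str]] * [A str]]] )]]]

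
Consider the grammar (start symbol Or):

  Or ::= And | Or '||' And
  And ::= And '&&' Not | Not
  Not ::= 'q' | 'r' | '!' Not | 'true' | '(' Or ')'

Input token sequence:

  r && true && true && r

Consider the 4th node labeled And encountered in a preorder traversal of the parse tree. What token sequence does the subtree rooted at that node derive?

r

[Or [And [And [And [And [Not r]] && [Not true]] && [Not true]] && [Not r]]]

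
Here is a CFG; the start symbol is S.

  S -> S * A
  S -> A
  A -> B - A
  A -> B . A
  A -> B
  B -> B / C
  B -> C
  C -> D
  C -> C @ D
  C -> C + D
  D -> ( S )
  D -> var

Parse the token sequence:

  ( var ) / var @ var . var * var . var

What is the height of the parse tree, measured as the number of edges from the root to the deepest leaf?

[S [S [A [B [B [C [D ( [S [A [B [C [D var]]]]] )]]] / [C [C [D var]] @ [D var]]] . [A [B [C [D var]]]]]] * [A [B [C [D var]]] . [A [B [C [D var]]]]]]

12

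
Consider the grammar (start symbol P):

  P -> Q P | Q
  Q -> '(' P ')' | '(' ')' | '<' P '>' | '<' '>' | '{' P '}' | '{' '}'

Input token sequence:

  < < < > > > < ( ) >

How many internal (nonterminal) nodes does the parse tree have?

10

[P [Q < [P [Q < [P [Q < >]] >]] >] [P [Q < [P [Q ( )]] >]]]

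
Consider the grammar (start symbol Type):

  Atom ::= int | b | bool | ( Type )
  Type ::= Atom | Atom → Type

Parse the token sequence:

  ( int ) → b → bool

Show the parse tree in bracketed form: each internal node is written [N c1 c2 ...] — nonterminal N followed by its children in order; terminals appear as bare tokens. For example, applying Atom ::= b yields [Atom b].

Type
Atom → Type
( Type ) → Type
( Atom ) → Type
( int ) → Type
( int ) → Atom → Type
( int ) → b → Type
( int ) → b → Atom
( int ) → b → bool

[Type [Atom ( [Type [Atom int]] )] → [Type [Atom b] → [Type [Atom bool]]]]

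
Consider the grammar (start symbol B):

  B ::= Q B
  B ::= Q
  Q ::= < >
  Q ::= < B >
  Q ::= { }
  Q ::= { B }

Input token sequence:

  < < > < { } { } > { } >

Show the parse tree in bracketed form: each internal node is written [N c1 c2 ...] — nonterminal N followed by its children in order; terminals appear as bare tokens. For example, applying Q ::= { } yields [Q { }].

B
Q
< B >
< Q B >
< < > B >
< < > Q B >
< < > < B > B >
< < > < Q B > B >
< < > < { } B > B >
< < > < { } Q > B >
< < > < { } { } > B >
< < > < { } { } > Q >
< < > < { } { } > { } >

[B [Q < [B [Q < >] [B [Q < [B [Q { }] [B [Q { }]]] >] [B [Q { }]]]] >]]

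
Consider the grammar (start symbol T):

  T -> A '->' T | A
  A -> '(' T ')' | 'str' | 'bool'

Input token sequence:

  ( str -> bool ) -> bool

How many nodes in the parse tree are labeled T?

4

[T [A ( [T [A str] -> [T [A bool]]] )] -> [T [A bool]]]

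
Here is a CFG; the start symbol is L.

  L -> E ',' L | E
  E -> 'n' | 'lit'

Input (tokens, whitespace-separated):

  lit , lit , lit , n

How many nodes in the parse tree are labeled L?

4

[L [E lit] , [L [E lit] , [L [E lit] , [L [E n]]]]]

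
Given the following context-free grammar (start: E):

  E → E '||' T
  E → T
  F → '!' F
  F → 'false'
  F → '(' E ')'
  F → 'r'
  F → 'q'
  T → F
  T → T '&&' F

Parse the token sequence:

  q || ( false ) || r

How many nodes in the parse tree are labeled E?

[E [E [E [T [F q]]] || [T [F ( [E [T [F false]]] )]]] || [T [F r]]]

4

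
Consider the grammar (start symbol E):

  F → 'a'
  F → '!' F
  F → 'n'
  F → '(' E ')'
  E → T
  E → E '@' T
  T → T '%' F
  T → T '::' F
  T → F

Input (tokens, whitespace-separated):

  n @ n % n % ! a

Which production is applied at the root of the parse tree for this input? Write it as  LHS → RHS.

[E [E [T [F n]]] @ [T [T [T [F n]] % [F n]] % [F ! [F a]]]]

E → E '@' T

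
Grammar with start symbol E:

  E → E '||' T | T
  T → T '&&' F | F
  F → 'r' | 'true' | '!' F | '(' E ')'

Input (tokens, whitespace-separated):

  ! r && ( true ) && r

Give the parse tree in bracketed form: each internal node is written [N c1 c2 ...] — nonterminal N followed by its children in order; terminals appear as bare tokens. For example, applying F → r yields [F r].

E
T
T && F
T && F && F
F && F && F
! F && F && F
! r && F && F
! r && ( E ) && F
! r && ( T ) && F
! r && ( F ) && F
! r && ( true ) && F
! r && ( true ) && r

[E [T [T [T [F ! [F r]]] && [F ( [E [T [F true]]] )]] && [F r]]]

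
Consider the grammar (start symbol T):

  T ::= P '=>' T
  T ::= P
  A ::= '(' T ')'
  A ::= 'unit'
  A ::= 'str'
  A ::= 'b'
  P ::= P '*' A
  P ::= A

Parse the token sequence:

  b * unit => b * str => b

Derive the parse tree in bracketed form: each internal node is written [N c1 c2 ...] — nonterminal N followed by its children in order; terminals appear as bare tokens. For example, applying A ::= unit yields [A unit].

[T [P [P [A b]] * [A unit]] => [T [P [P [A b]] * [A str]] => [T [P [A b]]]]]

T
P => T
P * A => T
A * A => T
b * A => T
b * unit => T
b * unit => P => T
b * unit => P * A => T
b * unit => A * A => T
b * unit => b * A => T
b * unit => b * str => T
b * unit => b * str => P
b * unit => b * str => A
b * unit => b * str => b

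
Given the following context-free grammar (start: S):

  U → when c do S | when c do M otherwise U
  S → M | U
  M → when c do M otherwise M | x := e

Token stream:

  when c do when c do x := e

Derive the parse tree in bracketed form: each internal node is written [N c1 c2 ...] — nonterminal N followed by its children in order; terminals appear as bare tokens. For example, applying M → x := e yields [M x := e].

S
U
when c do S
when c do U
when c do when c do S
when c do when c do M
when c do when c do x := e

[S [U when c do [S [U when c do [S [M x := e]]]]]]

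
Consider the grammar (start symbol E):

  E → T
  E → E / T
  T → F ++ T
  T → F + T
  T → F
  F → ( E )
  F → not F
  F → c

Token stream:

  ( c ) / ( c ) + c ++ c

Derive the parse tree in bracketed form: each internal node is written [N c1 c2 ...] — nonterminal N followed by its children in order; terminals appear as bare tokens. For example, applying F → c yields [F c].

[E [E [T [F ( [E [T [F c]]] )]]] / [T [F ( [E [T [F c]]] )] + [T [F c] ++ [T [F c]]]]]

E
E / T
T / T
F / T
( E ) / T
( T ) / T
( F ) / T
( c ) / T
( c ) / F + T
( c ) / ( E ) + T
( c ) / ( T ) + T
( c ) / ( F ) + T
( c ) / ( c ) + T
( c ) / ( c ) + F ++ T
( c ) / ( c ) + c ++ T
( c ) / ( c ) + c ++ F
( c ) / ( c ) + c ++ c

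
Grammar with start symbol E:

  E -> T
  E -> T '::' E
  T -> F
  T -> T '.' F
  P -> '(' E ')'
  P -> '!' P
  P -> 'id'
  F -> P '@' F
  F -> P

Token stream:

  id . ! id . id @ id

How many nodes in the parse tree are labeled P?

5

[E [T [T [T [F [P id]]] . [F [P ! [P id]]]] . [F [P id] @ [F [P id]]]]]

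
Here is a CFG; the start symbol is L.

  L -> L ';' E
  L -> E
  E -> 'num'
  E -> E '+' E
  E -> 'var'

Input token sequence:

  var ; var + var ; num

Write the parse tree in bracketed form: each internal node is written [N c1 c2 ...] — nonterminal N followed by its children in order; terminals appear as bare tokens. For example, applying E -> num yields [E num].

L
L ; E
L ; E ; E
E ; E ; E
var ; E ; E
var ; E + E ; E
var ; var + E ; E
var ; var + var ; E
var ; var + var ; num

[L [L [L [E var]] ; [E [E var] + [E var]]] ; [E num]]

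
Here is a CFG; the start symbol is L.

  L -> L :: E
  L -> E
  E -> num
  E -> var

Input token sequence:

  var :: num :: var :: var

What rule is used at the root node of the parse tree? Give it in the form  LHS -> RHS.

L -> L :: E

[L [L [L [L [E var]] :: [E num]] :: [E var]] :: [E var]]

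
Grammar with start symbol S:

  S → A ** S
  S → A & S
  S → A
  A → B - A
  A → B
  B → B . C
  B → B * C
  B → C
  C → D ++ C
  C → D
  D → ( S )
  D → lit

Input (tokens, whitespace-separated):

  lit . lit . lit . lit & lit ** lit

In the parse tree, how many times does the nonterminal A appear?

3

[S [A [B [B [B [B [C [D lit]]] . [C [D lit]]] . [C [D lit]]] . [C [D lit]]]] & [S [A [B [C [D lit]]]] ** [S [A [B [C [D lit]]]]]]]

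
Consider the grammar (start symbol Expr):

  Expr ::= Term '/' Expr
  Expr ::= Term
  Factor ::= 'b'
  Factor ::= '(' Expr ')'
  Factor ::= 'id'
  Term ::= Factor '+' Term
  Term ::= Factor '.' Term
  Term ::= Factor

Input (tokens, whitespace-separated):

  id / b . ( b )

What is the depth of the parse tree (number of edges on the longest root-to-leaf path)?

[Expr [Term [Factor id]] / [Expr [Term [Factor b] . [Term [Factor ( [Expr [Term [Factor b]]] )]]]]]

8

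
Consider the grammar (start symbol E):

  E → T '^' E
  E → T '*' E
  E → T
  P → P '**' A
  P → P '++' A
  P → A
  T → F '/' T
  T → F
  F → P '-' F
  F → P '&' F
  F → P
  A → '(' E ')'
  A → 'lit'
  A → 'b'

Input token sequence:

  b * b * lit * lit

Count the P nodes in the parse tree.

4

[E [T [F [P [A b]]]] * [E [T [F [P [A b]]]] * [E [T [F [P [A lit]]]] * [E [T [F [P [A lit]]]]]]]]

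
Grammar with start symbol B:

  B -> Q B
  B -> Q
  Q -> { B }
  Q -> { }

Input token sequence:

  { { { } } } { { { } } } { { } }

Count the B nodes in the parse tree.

8

[B [Q { [B [Q { [B [Q { }]] }]] }] [B [Q { [B [Q { [B [Q { }]] }]] }] [B [Q { [B [Q { }]] }]]]]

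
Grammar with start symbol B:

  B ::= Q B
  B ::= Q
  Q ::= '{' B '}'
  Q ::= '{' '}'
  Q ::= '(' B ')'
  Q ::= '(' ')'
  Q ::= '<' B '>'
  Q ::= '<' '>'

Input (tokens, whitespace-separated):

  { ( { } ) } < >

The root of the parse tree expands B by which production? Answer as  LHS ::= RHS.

B ::= Q B

[B [Q { [B [Q ( [B [Q { }]] )]] }] [B [Q < >]]]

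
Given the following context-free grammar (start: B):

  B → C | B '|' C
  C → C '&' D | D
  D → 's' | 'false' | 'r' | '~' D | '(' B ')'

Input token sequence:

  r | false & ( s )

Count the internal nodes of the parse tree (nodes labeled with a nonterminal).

[B [B [C [D r]]] | [C [C [D false]] & [D ( [B [C [D s]]] )]]]

11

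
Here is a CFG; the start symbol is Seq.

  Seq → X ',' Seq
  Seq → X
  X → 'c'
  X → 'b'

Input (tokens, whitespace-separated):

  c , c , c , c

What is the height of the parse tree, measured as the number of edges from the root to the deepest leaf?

[Seq [X c] , [Seq [X c] , [Seq [X c] , [Seq [X c]]]]]

5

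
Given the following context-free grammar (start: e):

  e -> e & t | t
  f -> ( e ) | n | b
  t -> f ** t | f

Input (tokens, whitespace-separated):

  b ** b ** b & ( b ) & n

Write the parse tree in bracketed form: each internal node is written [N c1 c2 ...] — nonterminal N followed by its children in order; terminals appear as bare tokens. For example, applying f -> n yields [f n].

e
e & t
e & t & t
t & t & t
f ** t & t & t
b ** t & t & t
b ** f ** t & t & t
b ** b ** t & t & t
b ** b ** f & t & t
b ** b ** b & t & t
b ** b ** b & f & t
b ** b ** b & ( e ) & t
b ** b ** b & ( t ) & t
b ** b ** b & ( f ) & t
b ** b ** b & ( b ) & t
b ** b ** b & ( b ) & f
b ** b ** b & ( b ) & n

[e [e [e [t [f b] ** [t [f b] ** [t [f b]]]]] & [t [f ( [e [t [f b]]] )]]] & [t [f n]]]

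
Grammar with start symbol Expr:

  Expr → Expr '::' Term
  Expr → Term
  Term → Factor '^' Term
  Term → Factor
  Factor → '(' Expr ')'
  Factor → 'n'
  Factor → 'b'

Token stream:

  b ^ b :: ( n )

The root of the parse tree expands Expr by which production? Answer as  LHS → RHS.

Expr → Expr '::' Term

[Expr [Expr [Term [Factor b] ^ [Term [Factor b]]]] :: [Term [Factor ( [Expr [Term [Factor n]]] )]]]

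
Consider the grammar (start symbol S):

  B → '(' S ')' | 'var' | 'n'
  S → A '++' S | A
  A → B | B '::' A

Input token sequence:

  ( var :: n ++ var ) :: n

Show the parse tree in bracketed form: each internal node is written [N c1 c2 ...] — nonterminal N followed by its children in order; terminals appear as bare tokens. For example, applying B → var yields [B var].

S
A
B :: A
( S ) :: A
( A ++ S ) :: A
( B :: A ++ S ) :: A
( var :: A ++ S ) :: A
( var :: B ++ S ) :: A
( var :: n ++ S ) :: A
( var :: n ++ A ) :: A
( var :: n ++ B ) :: A
( var :: n ++ var ) :: A
( var :: n ++ var ) :: B
( var :: n ++ var ) :: n

[S [A [B ( [S [A [B var] :: [A [B n]]] ++ [S [A [B var]]]] )] :: [A [B n]]]]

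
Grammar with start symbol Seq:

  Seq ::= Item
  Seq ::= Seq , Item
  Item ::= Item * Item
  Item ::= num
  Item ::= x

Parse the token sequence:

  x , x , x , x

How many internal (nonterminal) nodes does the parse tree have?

[Seq [Seq [Seq [Seq [Item x]] , [Item x]] , [Item x]] , [Item x]]

8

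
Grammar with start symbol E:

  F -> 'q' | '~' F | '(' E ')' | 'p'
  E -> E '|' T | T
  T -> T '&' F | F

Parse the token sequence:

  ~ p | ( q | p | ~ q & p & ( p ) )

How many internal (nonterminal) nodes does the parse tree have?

[E [E [T [F ~ [F p]]]] | [T [F ( [E [E [E [T [F q]]] | [T [F p]]] | [T [T [T [F ~ [F q]]] & [F p]] & [F ( [E [T [F p]]] )]]] )]]]

24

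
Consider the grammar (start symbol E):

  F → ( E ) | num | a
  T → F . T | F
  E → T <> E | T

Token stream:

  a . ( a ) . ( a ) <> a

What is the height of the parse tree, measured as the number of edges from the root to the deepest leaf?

8

[E [T [F a] . [T [F ( [E [T [F a]]] )] . [T [F ( [E [T [F a]]] )]]]] <> [E [T [F a]]]]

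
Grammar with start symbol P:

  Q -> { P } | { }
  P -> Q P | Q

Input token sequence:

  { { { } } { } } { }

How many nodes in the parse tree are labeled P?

[P [Q { [P [Q { [P [Q { }]] }] [P [Q { }]]] }] [P [Q { }]]]

5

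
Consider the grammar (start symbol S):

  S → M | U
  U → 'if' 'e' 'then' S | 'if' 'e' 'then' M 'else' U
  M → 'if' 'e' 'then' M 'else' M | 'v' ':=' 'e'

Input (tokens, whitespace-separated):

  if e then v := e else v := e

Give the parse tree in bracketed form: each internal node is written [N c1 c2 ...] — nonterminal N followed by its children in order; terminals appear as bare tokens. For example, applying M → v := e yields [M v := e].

[S [M if e then [M v := e] else [M v := e]]]

S
M
if e then M else M
if e then v := e else M
if e then v := e else v := e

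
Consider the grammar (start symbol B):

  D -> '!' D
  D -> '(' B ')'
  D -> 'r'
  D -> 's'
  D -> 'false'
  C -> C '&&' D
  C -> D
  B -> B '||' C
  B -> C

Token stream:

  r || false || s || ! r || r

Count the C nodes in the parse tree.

5

[B [B [B [B [B [C [D r]]] || [C [D false]]] || [C [D s]]] || [C [D ! [D r]]]] || [C [D r]]]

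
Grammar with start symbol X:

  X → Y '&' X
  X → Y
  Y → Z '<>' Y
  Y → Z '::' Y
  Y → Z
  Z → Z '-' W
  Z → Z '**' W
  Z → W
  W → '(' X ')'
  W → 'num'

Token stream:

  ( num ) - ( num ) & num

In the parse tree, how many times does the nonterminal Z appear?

[X [Y [Z [Z [W ( [X [Y [Z [W num]]]] )]] - [W ( [X [Y [Z [W num]]]] )]]] & [X [Y [Z [W num]]]]]

5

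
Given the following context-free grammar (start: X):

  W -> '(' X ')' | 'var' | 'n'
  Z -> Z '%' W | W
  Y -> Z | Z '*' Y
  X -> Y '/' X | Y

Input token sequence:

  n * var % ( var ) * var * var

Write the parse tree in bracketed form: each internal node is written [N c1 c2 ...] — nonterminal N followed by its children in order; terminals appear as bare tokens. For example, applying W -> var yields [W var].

X
Y
Z * Y
W * Y
n * Y
n * Z * Y
n * Z % W * Y
n * W % W * Y
n * var % W * Y
n * var % ( X ) * Y
n * var % ( Y ) * Y
n * var % ( Z ) * Y
n * var % ( W ) * Y
n * var % ( var ) * Y
n * var % ( var ) * Z * Y
n * var % ( var ) * W * Y
n * var % ( var ) * var * Y
n * var % ( var ) * var * Z
n * var % ( var ) * var * W
n * var % ( var ) * var * var

[X [Y [Z [W n]] * [Y [Z [Z [W var]] % [W ( [X [Y [Z [W var]]]] )]] * [Y [Z [W var]] * [Y [Z [W var]]]]]]]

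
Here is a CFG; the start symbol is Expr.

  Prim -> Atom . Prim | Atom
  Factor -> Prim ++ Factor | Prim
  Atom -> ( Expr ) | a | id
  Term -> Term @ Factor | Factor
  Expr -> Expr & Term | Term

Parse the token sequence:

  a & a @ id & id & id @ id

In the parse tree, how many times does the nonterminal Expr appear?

[Expr [Expr [Expr [Expr [Term [Factor [Prim [Atom a]]]]] & [Term [Term [Factor [Prim [Atom a]]]] @ [Factor [Prim [Atom id]]]]] & [Term [Factor [Prim [Atom id]]]]] & [Term [Term [Factor [Prim [Atom id]]]] @ [Factor [Prim [Atom id]]]]]

4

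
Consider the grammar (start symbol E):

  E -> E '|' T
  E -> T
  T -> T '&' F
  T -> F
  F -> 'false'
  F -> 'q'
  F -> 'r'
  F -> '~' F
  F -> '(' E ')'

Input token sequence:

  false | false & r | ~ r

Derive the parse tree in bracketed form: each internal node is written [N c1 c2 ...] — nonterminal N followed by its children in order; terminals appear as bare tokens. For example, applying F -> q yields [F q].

E
E | T
E | T | T
T | T | T
F | T | T
false | T | T
false | T & F | T
false | F & F | T
false | false & F | T
false | false & r | T
false | false & r | F
false | false & r | ~ F
false | false & r | ~ r

[E [E [E [T [F false]]] | [T [T [F false]] & [F r]]] | [T [F ~ [F r]]]]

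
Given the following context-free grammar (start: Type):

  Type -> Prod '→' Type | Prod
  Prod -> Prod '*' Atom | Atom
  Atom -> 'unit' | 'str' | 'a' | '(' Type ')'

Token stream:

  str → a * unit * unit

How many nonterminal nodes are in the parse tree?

[Type [Prod [Atom str]] → [Type [Prod [Prod [Prod [Atom a]] * [Atom unit]] * [Atom unit]]]]

10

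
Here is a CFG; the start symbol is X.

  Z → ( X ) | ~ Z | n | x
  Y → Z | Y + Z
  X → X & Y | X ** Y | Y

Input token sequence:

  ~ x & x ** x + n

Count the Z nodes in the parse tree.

5

[X [X [X [Y [Z ~ [Z x]]]] & [Y [Z x]]] ** [Y [Y [Z x]] + [Z n]]]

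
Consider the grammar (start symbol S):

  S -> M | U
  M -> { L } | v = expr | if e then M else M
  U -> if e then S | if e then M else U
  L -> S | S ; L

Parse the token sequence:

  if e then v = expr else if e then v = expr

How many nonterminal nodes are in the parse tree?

6

[S [U if e then [M v = expr] else [U if e then [S [M v = expr]]]]]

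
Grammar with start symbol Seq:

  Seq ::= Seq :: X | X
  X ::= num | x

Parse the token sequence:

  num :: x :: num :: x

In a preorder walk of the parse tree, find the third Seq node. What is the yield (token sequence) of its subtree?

[Seq [Seq [Seq [Seq [X num]] :: [X x]] :: [X num]] :: [X x]]

num :: x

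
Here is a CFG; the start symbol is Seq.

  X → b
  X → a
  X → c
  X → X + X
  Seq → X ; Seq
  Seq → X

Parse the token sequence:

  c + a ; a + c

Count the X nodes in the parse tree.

[Seq [X [X c] + [X a]] ; [Seq [X [X a] + [X c]]]]

6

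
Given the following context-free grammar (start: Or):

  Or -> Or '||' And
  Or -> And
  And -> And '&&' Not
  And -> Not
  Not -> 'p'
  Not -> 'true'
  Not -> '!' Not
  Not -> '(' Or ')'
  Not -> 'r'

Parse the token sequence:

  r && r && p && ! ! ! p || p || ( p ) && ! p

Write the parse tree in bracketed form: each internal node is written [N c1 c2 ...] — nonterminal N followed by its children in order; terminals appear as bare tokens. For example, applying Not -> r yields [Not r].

[Or [Or [Or [And [And [And [And [Not r]] && [Not r]] && [Not p]] && [Not ! [Not ! [Not ! [Not p]]]]]] || [And [Not p]]] || [And [And [Not ( [Or [And [Not p]]] )]] && [Not ! [Not p]]]]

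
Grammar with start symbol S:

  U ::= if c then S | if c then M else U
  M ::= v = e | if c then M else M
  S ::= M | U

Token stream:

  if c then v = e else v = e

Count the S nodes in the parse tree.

[S [M if c then [M v = e] else [M v = e]]]

1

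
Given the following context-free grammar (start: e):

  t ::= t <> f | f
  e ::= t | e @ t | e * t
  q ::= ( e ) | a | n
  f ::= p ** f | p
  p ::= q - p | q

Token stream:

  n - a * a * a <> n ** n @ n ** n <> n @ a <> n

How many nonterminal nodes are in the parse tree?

[e [e [e [e [e [t [f [p [q n] - [p [q a]]]]]] * [t [f [p [q a]]]]] * [t [t [f [p [q a]]]] <> [f [p [q n]] ** [f [p [q n]]]]]] @ [t [t [f [p [q n]] ** [f [p [q n]]]]] <> [f [p [q n]]]]] @ [t [t [f [p [q a]]]] <> [f [p [q n]]]]]

45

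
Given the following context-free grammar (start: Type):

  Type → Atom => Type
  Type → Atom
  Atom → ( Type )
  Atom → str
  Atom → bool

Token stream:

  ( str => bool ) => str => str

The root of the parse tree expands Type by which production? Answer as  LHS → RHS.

Type → Atom => Type

[Type [Atom ( [Type [Atom str] => [Type [Atom bool]]] )] => [Type [Atom str] => [Type [Atom str]]]]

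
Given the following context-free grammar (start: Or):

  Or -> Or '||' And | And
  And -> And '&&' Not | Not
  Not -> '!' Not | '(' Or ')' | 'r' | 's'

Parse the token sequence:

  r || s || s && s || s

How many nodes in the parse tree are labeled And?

5

[Or [Or [Or [Or [And [Not r]]] || [And [Not s]]] || [And [And [Not s]] && [Not s]]] || [And [Not s]]]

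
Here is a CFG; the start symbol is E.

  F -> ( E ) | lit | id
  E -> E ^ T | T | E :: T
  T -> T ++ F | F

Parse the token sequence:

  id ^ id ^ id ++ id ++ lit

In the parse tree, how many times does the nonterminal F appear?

[E [E [E [T [F id]]] ^ [T [F id]]] ^ [T [T [T [F id]] ++ [F id]] ++ [F lit]]]

5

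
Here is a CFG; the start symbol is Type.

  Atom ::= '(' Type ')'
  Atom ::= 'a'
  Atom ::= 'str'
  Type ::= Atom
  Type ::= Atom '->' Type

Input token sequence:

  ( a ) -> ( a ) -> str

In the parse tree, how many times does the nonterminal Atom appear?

5

[Type [Atom ( [Type [Atom a]] )] -> [Type [Atom ( [Type [Atom a]] )] -> [Type [Atom str]]]]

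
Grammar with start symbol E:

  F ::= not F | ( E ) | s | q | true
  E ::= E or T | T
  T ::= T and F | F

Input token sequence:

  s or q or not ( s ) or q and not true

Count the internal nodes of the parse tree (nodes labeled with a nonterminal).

[E [E [E [E [T [F s]]] or [T [F q]]] or [T [F not [F ( [E [T [F s]]] )]]]] or [T [T [F q]] and [F not [F true]]]]

19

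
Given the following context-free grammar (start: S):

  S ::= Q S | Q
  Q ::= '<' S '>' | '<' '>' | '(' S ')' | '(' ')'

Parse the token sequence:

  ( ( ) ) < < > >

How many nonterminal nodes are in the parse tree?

[S [Q ( [S [Q ( )]] )] [S [Q < [S [Q < >]] >]]]

8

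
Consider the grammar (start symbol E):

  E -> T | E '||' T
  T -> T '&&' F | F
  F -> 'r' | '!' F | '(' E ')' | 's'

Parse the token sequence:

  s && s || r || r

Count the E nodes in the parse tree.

3

[E [E [E [T [T [F s]] && [F s]]] || [T [F r]]] || [T [F r]]]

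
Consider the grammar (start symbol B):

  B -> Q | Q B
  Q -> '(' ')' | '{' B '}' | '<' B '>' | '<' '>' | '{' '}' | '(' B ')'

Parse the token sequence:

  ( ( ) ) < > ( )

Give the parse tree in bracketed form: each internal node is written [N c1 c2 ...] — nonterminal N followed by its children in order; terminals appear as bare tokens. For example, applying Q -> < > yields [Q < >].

[B [Q ( [B [Q ( )]] )] [B [Q < >] [B [Q ( )]]]]

B
Q B
( B ) B
( Q ) B
( ( ) ) B
( ( ) ) Q B
( ( ) ) < > B
( ( ) ) < > Q
( ( ) ) < > ( )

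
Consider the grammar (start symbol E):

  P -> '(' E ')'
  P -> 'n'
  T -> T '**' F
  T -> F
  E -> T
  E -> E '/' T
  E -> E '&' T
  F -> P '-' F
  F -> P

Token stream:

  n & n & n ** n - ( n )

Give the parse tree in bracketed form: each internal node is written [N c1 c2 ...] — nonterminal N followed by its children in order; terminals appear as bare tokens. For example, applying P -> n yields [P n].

E
E & T
E & T & T
T & T & T
F & T & T
P & T & T
n & T & T
n & F & T
n & P & T
n & n & T
n & n & T ** F
n & n & F ** F
n & n & P ** F
n & n & n ** F
n & n & n ** P - F
n & n & n ** n - F
n & n & n ** n - P
n & n & n ** n - ( E )
n & n & n ** n - ( T )
n & n & n ** n - ( F )
n & n & n ** n - ( P )
n & n & n ** n - ( n )

[E [E [E [T [F [P n]]]] & [T [F [P n]]]] & [T [T [F [P n]]] ** [F [P n] - [F [P ( [E [T [F [P n]]]] )]]]]]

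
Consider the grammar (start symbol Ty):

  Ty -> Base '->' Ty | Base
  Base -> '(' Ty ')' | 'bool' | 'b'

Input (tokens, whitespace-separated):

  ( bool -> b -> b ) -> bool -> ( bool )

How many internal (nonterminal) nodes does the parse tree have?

[Ty [Base ( [Ty [Base bool] -> [Ty [Base b] -> [Ty [Base b]]]] )] -> [Ty [Base bool] -> [Ty [Base ( [Ty [Base bool]] )]]]]

14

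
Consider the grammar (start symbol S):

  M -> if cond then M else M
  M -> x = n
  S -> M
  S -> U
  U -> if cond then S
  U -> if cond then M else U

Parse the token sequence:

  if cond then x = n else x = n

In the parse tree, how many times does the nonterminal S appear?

[S [M if cond then [M x = n] else [M x = n]]]

1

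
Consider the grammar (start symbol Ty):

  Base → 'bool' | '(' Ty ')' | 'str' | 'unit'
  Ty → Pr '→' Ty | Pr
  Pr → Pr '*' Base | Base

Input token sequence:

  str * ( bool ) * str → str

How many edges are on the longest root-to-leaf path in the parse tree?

7

[Ty [Pr [Pr [Pr [Base str]] * [Base ( [Ty [Pr [Base bool]]] )]] * [Base str]] → [Ty [Pr [Base str]]]]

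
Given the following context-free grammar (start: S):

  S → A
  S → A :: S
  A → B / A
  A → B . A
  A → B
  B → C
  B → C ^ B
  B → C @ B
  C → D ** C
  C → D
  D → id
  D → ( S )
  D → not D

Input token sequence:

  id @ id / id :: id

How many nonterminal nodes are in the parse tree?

17

[S [A [B [C [D id]] @ [B [C [D id]]]] / [A [B [C [D id]]]]] :: [S [A [B [C [D id]]]]]]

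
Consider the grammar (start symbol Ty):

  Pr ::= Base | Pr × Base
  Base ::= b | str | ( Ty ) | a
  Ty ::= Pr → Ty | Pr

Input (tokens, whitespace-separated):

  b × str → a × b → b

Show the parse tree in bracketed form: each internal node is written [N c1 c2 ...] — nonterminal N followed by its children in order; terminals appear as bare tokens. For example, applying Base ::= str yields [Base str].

Ty
Pr → Ty
Pr × Base → Ty
Base × Base → Ty
b × Base → Ty
b × str → Ty
b × str → Pr → Ty
b × str → Pr × Base → Ty
b × str → Base × Base → Ty
b × str → a × Base → Ty
b × str → a × b → Ty
b × str → a × b → Pr
b × str → a × b → Base
b × str → a × b → b

[Ty [Pr [Pr [Base b]] × [Base str]] → [Ty [Pr [Pr [Base a]] × [Base b]] → [Ty [Pr [Base b]]]]]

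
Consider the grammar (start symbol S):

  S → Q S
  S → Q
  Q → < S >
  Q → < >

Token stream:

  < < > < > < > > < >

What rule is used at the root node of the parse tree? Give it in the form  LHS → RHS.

[S [Q < [S [Q < >] [S [Q < >] [S [Q < >]]]] >] [S [Q < >]]]

S → Q S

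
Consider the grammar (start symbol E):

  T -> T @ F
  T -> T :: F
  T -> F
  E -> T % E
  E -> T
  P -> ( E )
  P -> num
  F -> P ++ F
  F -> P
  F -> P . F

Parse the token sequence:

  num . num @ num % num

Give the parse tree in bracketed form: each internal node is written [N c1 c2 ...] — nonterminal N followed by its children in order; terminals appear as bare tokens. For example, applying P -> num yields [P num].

[E [T [T [F [P num] . [F [P num]]]] @ [F [P num]]] % [E [T [F [P num]]]]]

E
T % E
T @ F % E
F @ F % E
P . F @ F % E
num . F @ F % E
num . P @ F % E
num . num @ F % E
num . num @ P % E
num . num @ num % E
num . num @ num % T
num . num @ num % F
num . num @ num % P
num . num @ num % num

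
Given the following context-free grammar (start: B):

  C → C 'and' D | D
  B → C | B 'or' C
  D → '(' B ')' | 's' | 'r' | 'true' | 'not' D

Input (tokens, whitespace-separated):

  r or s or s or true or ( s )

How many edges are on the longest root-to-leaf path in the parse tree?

7

[B [B [B [B [B [C [D r]]] or [C [D s]]] or [C [D s]]] or [C [D true]]] or [C [D ( [B [C [D s]]] )]]]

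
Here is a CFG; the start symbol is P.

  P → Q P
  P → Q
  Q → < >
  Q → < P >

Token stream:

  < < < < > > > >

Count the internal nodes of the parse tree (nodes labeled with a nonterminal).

[P [Q < [P [Q < [P [Q < [P [Q < >]] >]] >]] >]]

8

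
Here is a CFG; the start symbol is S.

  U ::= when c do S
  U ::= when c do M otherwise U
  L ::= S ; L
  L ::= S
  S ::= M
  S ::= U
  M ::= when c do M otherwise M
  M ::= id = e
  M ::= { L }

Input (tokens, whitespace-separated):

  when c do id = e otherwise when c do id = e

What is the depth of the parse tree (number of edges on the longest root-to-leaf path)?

[S [U when c do [M id = e] otherwise [U when c do [S [M id = e]]]]]

5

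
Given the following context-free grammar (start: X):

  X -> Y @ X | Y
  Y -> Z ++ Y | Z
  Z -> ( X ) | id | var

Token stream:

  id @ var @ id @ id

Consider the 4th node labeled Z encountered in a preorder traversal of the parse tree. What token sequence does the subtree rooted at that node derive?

id

[X [Y [Z id]] @ [X [Y [Z var]] @ [X [Y [Z id]] @ [X [Y [Z id]]]]]]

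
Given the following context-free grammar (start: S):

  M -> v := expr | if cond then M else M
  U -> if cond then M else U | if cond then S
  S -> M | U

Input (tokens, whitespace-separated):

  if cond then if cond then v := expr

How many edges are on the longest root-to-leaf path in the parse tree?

6

[S [U if cond then [S [U if cond then [S [M v := expr]]]]]]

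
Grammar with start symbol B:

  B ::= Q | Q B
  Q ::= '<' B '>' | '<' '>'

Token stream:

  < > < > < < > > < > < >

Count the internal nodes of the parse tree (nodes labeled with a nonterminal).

[B [Q < >] [B [Q < >] [B [Q < [B [Q < >]] >] [B [Q < >] [B [Q < >]]]]]]

12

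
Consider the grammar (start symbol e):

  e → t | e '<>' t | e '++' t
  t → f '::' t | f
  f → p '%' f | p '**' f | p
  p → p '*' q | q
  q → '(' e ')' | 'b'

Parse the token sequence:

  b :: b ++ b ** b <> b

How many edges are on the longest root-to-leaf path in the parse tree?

8

[e [e [e [t [f [p [q b]]] :: [t [f [p [q b]]]]]] ++ [t [f [p [q b]] ** [f [p [q b]]]]]] <> [t [f [p [q b]]]]]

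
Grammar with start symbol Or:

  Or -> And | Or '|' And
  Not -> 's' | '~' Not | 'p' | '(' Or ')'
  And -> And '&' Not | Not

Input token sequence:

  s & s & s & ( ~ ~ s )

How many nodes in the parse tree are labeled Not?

7

[Or [And [And [And [And [Not s]] & [Not s]] & [Not s]] & [Not ( [Or [And [Not ~ [Not ~ [Not s]]]]] )]]]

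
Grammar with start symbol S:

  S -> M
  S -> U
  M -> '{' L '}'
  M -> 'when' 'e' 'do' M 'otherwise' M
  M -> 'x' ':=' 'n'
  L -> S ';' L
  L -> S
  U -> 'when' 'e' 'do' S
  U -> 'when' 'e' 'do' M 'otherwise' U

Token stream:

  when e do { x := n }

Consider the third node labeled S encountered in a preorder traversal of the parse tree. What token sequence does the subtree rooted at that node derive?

[S [U when e do [S [M { [L [S [M x := n]]] }]]]]

x := n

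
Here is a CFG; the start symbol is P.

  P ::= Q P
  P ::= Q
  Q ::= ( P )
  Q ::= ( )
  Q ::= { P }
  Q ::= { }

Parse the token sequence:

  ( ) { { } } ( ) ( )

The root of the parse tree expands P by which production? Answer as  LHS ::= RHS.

P ::= Q P

[P [Q ( )] [P [Q { [P [Q { }]] }] [P [Q ( )] [P [Q ( )]]]]]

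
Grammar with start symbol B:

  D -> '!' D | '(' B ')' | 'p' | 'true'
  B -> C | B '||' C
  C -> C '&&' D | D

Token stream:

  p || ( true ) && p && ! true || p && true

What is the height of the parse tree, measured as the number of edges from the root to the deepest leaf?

9

[B [B [B [C [D p]]] || [C [C [C [D ( [B [C [D true]]] )]] && [D p]] && [D ! [D true]]]] || [C [C [D p]] && [D true]]]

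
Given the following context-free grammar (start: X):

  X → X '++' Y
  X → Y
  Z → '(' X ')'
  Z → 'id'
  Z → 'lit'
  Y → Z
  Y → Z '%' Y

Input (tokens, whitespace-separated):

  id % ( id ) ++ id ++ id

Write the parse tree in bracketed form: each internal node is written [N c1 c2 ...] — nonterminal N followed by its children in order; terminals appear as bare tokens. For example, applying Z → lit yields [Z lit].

X
X ++ Y
X ++ Y ++ Y
Y ++ Y ++ Y
Z % Y ++ Y ++ Y
id % Y ++ Y ++ Y
id % Z ++ Y ++ Y
id % ( X ) ++ Y ++ Y
id % ( Y ) ++ Y ++ Y
id % ( Z ) ++ Y ++ Y
id % ( id ) ++ Y ++ Y
id % ( id ) ++ Z ++ Y
id % ( id ) ++ id ++ Y
id % ( id ) ++ id ++ Z
id % ( id ) ++ id ++ id

[X [X [X [Y [Z id] % [Y [Z ( [X [Y [Z id]]] )]]]] ++ [Y [Z id]]] ++ [Y [Z id]]]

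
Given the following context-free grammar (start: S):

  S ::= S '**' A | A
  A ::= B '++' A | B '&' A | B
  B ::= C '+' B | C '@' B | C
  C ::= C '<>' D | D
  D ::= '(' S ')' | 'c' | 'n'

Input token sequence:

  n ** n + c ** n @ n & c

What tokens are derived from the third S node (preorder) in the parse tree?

[S [S [S [A [B [C [D n]]]]] ** [A [B [C [D n]] + [B [C [D c]]]]]] ** [A [B [C [D n]] @ [B [C [D n]]]] & [A [B [C [D c]]]]]]

n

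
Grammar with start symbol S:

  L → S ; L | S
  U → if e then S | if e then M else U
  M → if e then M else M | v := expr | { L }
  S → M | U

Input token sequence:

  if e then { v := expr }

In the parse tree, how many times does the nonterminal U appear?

[S [U if e then [S [M { [L [S [M v := expr]]] }]]]]

1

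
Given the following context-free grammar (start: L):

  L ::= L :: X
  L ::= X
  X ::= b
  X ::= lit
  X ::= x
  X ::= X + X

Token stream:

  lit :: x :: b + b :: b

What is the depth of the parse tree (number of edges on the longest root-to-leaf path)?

[L [L [L [L [X lit]] :: [X x]] :: [X [X b] + [X b]]] :: [X b]]

5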